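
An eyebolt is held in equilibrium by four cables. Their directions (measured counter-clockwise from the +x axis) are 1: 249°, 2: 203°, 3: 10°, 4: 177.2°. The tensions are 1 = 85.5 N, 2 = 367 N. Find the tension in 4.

Resolve: ΣF_x = 85.5 cos 249° + 367 cos 203° + T_3 cos 10° + T_4 cos 177.2° = 0.
        ΣF_y = 85.5 sin 249° + 367 sin 203° + T_3 sin 10° + T_4 sin 177.2° = 0.
The known terms sum to (-368.5, -223.2) N, so 0.9848 T_3 − 0.9988 T_4 = 368.5 and 0.1736 T_3 + 0.0488 T_4 = 223.2.
Solving simultaneously: T_3 = 1088 N, T_4 = 703.4 N.

T_4 ≈ 703 N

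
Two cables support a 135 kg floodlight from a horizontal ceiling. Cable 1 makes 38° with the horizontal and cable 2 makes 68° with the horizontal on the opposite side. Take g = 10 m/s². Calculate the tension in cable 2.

T_2 ≈ 1110 N

Weight W = 135 × 10 = 1350 N acts straight down.
Horizontal: T_1 cos 38° = T_2 cos 68°  →  T_1 = 0.4754 T_2.
Vertical: T_1 sin 38° + T_2 sin 68° = 1350.
Substituting the horizontal relation into the vertical equation gives 1.22 T_2 = 1350, so T_2 = 1107 N.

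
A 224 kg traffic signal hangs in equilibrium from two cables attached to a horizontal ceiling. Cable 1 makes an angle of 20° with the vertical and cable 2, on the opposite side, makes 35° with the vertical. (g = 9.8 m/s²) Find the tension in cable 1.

Angles from the horizontal: cable 1 is 90° − 20° = 70°, cable 2 is 90° − 35° = 55°.
Weight W = 224 × 9.8 = 2195 N acts straight down.
Horizontal: T_1 cos 70° = T_2 cos 55°  →  T_2 = 0.5963 T_1.
Vertical: T_1 sin 70° + T_2 sin 55° = 2195.
Substituting the horizontal relation into the vertical equation gives 1.428 T_1 = 2195, so T_1 = 1537 N.

T_1 ≈ 1540 N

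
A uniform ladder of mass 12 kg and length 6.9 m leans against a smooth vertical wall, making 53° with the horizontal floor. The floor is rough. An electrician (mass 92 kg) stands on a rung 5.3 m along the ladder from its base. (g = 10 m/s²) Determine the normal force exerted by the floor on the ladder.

N_floor ≈ 1040 N

ΣF_y = 0: N_floor = 12×10 + 92×10 = 1040 N.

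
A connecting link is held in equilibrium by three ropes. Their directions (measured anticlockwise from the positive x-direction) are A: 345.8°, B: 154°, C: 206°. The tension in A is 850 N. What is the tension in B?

Resolve: ΣF_x = 850 cos 345.8° + T_B cos 154° + T_C cos 206° = 0.
        ΣF_y = 850 sin 345.8° + T_B sin 154° + T_C sin 206° = 0.
The known terms sum to (824, -208.5) N, so -0.8988 T_B − 0.8988 T_C = -824 and 0.4384 T_B − 0.4384 T_C = 208.5.
Solving simultaneously: T_B = 696.2 N, T_C = 220.6 N.

T_B ≈ 696 N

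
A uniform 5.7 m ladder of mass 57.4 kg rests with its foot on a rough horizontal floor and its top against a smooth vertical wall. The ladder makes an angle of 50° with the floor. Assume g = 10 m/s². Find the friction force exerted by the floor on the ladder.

Torques about the foot: N_wall · 5.7 sin 50° = 57.4×10×2.85 cos 50° → N_wall = 240.82 N.
ΣF_x = 0: f_floor = N_wall = 240.82 N.

f ≈ 241 N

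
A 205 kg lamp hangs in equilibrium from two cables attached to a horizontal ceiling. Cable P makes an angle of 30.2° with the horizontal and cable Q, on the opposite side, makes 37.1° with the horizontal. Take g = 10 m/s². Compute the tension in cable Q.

Weight W = 205 × 10 = 2050 N acts straight down.
Horizontal: T_P cos 30.2° = T_Q cos 37.1°  →  T_P = 0.9228 T_Q.
Vertical: T_P sin 30.2° + T_Q sin 37.1° = 2050.
Substituting the horizontal relation into the vertical equation gives 1.067 T_Q = 2050, so T_Q = 1921 N.

T_Q ≈ 1920 N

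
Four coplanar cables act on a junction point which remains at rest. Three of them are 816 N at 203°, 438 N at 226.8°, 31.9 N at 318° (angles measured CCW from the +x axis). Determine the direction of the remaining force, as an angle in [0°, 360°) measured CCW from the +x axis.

θ ≈ 32.7°

Sum the known components: ΣF_x = -1027 N, ΣF_y = -659.5 N.
For equilibrium the remaining force must supply (−ΣF_x, −ΣF_y) = (1027, 659.5) N.
Magnitude = √((1027)² + (659.5)²) = 1221 N; direction = atan2(659.5, 1027) = 32.7°.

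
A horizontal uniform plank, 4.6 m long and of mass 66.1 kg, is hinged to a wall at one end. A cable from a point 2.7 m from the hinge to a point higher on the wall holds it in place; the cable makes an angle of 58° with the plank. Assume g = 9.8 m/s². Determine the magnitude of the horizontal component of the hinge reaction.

H_x ≈ 345 N

Take torques about the hinge: T sin 58° · 2.7 = 66.1×9.8×2.3 = 1489.9 N·m.
So T = 1489.9 / (0.8480 × 2.7) = 650.69 N.
ΣF_x = 0: H_x = T cos 58° = 344.81 N.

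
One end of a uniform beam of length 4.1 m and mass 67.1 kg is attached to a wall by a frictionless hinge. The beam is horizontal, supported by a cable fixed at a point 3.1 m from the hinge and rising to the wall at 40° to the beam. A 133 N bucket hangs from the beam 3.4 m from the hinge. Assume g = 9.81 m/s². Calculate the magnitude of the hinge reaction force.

Take torques about the hinge: T sin 40° · 3.1 = 67.1×9.81×2.05 + 133×3.4 = 1801.6 N·m.
So T = 1801.6 / (0.6428 × 3.1) = 904.13 N.
ΣF_x = 0: H_x = T cos 40° = 692.61 N.
ΣF_y = 0: H_y = (67.1×9.81 + 133) − T sin 40° = 791.25 − 581.17 = 210.09 N.
|H| = √(H_x² + H_y²) = √((692.61)² + (210.09)²) = 723.77 N.

|H| ≈ 724 N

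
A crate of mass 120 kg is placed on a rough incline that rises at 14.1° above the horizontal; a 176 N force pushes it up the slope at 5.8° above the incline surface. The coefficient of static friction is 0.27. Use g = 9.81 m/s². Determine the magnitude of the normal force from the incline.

N ≈ 1120 N

Axes along / perpendicular to the incline. W sin 14.1° = 286.8 N down-slope; W cos 14.1° = 1142 N into the surface.
Perpendicular: N = W cos 14.1° − P sin 5.8° = 1142 − 17.79 = 1124 N.
Along incline: P cos 5.8° + f = W sin 14.1° (friction acts up-slope) → f = 286.8 − 175.1 = 111.7 N.
|f| = 111.7 N ≤ μN = 303.5 N, so the crate is indeed static.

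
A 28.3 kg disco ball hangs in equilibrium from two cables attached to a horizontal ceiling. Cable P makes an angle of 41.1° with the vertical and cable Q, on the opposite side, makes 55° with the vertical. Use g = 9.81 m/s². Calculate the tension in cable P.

T_P ≈ 229 N

Angles from the horizontal: cable P is 90° − 41.1° = 48.9°, cable Q is 90° − 55° = 35°.
Weight W = 28.3 × 9.81 = 277.6 N acts straight down.
Horizontal: T_P cos 48.9° = T_Q cos 35°  →  T_Q = 0.8025 T_P.
Vertical: T_P sin 48.9° + T_Q sin 35° = 277.6.
Substituting the horizontal relation into the vertical equation gives 1.214 T_P = 277.6, so T_P = 228.7 N.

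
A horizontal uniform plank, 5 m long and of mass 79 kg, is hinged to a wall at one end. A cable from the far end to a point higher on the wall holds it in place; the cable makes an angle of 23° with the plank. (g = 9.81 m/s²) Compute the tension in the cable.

T ≈ 992 N

Take torques about the hinge: T sin 23° · 5 = 79×9.81×2.5 = 1937.5 N·m.
So T = 1937.5 / (0.3907 × 5) = 991.72 N.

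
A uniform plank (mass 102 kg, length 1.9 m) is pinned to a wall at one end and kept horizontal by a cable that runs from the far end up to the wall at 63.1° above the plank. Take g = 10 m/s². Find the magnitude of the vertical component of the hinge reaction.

Take torques about the hinge: T sin 63.1° · 1.9 = 102×10×0.95 = 969 N·m.
So T = 969 / (0.8918 × 1.9) = 571.88 N.
ΣF_y = 0: H_y = (102×10) − T sin 63.1° = 1020 − 510 = 510 N.

|H_y| ≈ 510 N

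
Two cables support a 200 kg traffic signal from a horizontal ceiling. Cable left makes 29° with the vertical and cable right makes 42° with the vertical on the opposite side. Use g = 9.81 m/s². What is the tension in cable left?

T_left ≈ 1390 N

Angles from the horizontal: cable left is 90° − 29° = 61°, cable right is 90° − 42° = 48°.
Weight W = 200 × 9.81 = 1962 N acts straight down.
Horizontal: T_left cos 61° = T_right cos 48°  →  T_right = 0.7245 T_left.
Vertical: T_left sin 61° + T_right sin 48° = 1962.
Substituting the horizontal relation into the vertical equation gives 1.413 T_left = 1962, so T_left = 1388 N.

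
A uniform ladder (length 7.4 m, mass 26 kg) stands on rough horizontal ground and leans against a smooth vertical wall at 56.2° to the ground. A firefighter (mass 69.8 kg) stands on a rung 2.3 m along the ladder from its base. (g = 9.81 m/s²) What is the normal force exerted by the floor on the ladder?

N_floor ≈ 940 N

ΣF_y = 0: N_floor = 26×9.81 + 69.8×9.81 = 939.8 N.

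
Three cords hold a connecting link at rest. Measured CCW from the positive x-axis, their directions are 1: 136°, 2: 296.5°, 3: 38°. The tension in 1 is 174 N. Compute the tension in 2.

T_2 ≈ 176 N

Resolve: ΣF_x = 174 cos 136° + T_2 cos 296.5° + T_3 cos 38° = 0.
        ΣF_y = 174 sin 136° + T_2 sin 296.5° + T_3 sin 38° = 0.
The known terms sum to (-125.2, 120.9) N, so 0.4462 T_2 + 0.7880 T_3 = 125.2 and -0.8949 T_2 + 0.6157 T_3 = -120.9.
Solving simultaneously: T_2 = 175.8 N, T_3 = 59.27 N.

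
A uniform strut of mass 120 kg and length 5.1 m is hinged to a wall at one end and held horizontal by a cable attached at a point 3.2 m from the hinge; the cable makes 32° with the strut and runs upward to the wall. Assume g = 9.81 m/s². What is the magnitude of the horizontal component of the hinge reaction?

Take torques about the hinge: T sin 32° · 3.2 = 120×9.81×2.55 = 3001.9 N·m.
So T = 3001.9 / (0.5299 × 3.2) = 1770.2 N.
ΣF_x = 0: H_x = T cos 32° = 1501.2 N.

H_x ≈ 1500 N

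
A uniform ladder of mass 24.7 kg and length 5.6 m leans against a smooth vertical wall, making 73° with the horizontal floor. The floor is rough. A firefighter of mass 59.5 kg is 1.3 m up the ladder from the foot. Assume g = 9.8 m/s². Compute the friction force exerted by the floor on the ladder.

f ≈ 78.4 N

Torques about the foot: N_wall · 5.6 sin 73° = 24.7×9.8×2.8 cos 73° + 59.5×9.8×1.3 cos 73° → N_wall = 78.387 N.
ΣF_x = 0: f_floor = N_wall = 78.387 N.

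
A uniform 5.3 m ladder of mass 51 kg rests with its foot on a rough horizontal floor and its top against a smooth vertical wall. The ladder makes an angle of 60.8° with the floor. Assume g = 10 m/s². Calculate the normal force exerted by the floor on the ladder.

ΣF_y = 0: N_floor = 51×10 = 510 N.

N_floor ≈ 510 N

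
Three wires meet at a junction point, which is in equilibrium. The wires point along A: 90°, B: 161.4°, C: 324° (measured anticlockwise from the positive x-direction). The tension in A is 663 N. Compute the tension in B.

T_B ≈ 1790 N

Resolve: ΣF_x = 663 cos 90° + T_B cos 161.4° + T_C cos 324° = 0.
        ΣF_y = 663 sin 90° + T_B sin 161.4° + T_C sin 324° = 0.
The known terms sum to (0, 663) N, so -0.9478 T_B + 0.8090 T_C = 0 and 0.3190 T_B − 0.5878 T_C = -663.
Solving simultaneously: T_B = 1794 N, T_C = 2101 N.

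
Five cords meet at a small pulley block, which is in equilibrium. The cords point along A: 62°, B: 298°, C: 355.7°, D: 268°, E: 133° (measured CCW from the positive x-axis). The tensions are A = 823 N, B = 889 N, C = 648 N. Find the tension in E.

T_E ≈ 2050 N

Resolve: ΣF_x = 823 cos 62° + 889 cos 298° + 648 cos 355.7° + T_D cos 268° + T_E cos 133° = 0.
        ΣF_y = 823 sin 62° + 889 sin 298° + 648 sin 355.7° + T_D sin 268° + T_E sin 133° = 0.
The known terms sum to (1450, -106.9) N, so -0.0349 T_D − 0.6820 T_E = -1450 and -0.9994 T_D + 0.7314 T_E = 106.9.
Solving simultaneously: T_D = 1397 N, T_E = 2055 N.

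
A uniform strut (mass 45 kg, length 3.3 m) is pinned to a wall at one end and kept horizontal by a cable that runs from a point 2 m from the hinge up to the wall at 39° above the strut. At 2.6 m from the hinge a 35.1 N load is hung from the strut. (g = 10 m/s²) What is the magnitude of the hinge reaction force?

|H| ≈ 519 N

Take torques about the hinge: T sin 39° · 2 = 45×10×1.65 + 35.1×2.6 = 833.76 N·m.
So T = 833.76 / (0.6293 × 2) = 662.43 N.
ΣF_x = 0: H_x = T cos 39° = 514.8 N.
ΣF_y = 0: H_y = (45×10 + 35.1) − T sin 39° = 485.1 − 416.88 = 68.22 N.
|H| = √(H_x² + H_y²) = √((514.8)² + (68.22)²) = 519.3 N.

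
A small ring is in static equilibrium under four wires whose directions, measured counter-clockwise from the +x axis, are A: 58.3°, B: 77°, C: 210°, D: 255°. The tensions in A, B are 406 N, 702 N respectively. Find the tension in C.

Resolve: ΣF_x = 406 cos 58.3° + 702 cos 77° + T_C cos 210° + T_D cos 255° = 0.
        ΣF_y = 406 sin 58.3° + 702 sin 77° + T_C sin 210° + T_D sin 255° = 0.
The known terms sum to (371.3, 1029) N, so -0.8660 T_C − 0.2588 T_D = -371.3 and -0.5000 T_C − 0.9659 T_D = -1029.
Solving simultaneously: T_C = 130.3 N, T_D = 998.3 N.

T_C ≈ 130 N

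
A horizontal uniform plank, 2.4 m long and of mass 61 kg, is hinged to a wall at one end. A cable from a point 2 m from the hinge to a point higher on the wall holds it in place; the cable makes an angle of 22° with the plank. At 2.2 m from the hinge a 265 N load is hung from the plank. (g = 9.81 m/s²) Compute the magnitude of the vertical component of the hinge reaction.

|H_y| ≈ 213 N

Take torques about the hinge: T sin 22° · 2 = 61×9.81×1.2 + 265×2.2 = 1301.1 N·m.
So T = 1301.1 / (0.3746 × 2) = 1736.6 N.
ΣF_y = 0: H_y = (61×9.81 + 265) − T sin 22° = 863.41 − 650.55 = 212.86 N.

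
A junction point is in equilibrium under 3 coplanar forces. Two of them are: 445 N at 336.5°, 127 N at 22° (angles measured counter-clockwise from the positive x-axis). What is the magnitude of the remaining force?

Sum the known components: ΣF_x = 525.8 N, ΣF_y = -129.9 N.
For equilibrium the remaining force must supply (−ΣF_x, −ΣF_y) = (-525.8, 129.9) N.
Magnitude = √((-525.8)² + (129.9)²) = 541.6 N; direction = atan2(129.9, -525.8) = 166.1°.

F ≈ 542 N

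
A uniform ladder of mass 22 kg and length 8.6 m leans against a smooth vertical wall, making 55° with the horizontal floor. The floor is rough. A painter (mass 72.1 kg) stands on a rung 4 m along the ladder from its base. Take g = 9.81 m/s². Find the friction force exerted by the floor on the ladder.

Torques about the foot: N_wall · 8.6 sin 55° = 22×9.81×4.3 cos 55° + 72.1×9.81×4 cos 55° → N_wall = 305.91 N.
ΣF_x = 0: f_floor = N_wall = 305.91 N.

f ≈ 306 N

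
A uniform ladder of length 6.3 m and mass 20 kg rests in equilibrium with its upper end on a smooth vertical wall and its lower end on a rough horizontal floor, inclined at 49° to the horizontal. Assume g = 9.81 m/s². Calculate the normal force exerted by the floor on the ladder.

ΣF_y = 0: N_floor = 20×9.81 = 196.2 N.

N_floor ≈ 196 N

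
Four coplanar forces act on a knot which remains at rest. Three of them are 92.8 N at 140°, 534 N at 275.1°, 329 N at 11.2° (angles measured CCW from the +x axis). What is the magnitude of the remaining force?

Sum the known components: ΣF_x = 299.1 N, ΣF_y = -408.3 N.
For equilibrium the remaining force must supply (−ΣF_x, −ΣF_y) = (-299.1, 408.3) N.
Magnitude = √((-299.1)² + (408.3)²) = 506.2 N; direction = atan2(408.3, -299.1) = 126.2°.

F ≈ 506 N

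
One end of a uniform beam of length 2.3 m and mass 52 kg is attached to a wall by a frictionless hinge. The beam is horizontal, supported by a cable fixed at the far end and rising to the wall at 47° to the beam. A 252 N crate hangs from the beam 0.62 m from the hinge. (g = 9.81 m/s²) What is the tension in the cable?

T ≈ 442 N

Take torques about the hinge: T sin 47° · 2.3 = 52×9.81×1.15 + 252×0.62 = 742.88 N·m.
So T = 742.88 / (0.7314 × 2.3) = 441.63 N.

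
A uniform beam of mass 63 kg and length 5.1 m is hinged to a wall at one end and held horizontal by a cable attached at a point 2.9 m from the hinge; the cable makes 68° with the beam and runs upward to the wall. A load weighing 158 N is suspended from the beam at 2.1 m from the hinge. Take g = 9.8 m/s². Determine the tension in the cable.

Take torques about the hinge: T sin 68° · 2.9 = 63×9.8×2.55 + 158×2.1 = 1906.2 N·m.
So T = 1906.2 / (0.9272 × 2.9) = 708.92 N.

T ≈ 709 N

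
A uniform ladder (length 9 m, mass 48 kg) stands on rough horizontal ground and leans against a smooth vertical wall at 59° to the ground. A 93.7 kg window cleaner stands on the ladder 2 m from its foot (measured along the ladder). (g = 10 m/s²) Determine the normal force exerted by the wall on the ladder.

N_wall ≈ 269 N

Torques about the foot: N_wall · 9 sin 59° = 48×10×4.5 cos 59° + 93.7×10×2 cos 59° → N_wall = 269.32 N.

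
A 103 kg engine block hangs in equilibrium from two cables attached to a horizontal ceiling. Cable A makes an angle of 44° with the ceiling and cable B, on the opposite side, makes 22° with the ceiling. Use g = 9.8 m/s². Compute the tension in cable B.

T_B ≈ 795 N

Weight W = 103 × 9.8 = 1009 N acts straight down.
Horizontal: T_A cos 44° = T_B cos 22°  →  T_A = 1.289 T_B.
Vertical: T_A sin 44° + T_B sin 22° = 1009.
Substituting the horizontal relation into the vertical equation gives 1.27 T_B = 1009, so T_B = 794.8 N.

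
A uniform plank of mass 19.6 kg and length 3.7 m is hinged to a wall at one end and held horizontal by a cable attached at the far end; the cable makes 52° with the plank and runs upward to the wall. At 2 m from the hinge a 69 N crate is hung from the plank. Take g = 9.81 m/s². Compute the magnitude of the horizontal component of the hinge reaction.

H_x ≈ 104 N

Take torques about the hinge: T sin 52° · 3.7 = 19.6×9.81×1.85 + 69×2 = 493.71 N·m.
So T = 493.71 / (0.7880 × 3.7) = 169.33 N.
ΣF_x = 0: H_x = T cos 52° = 104.25 N.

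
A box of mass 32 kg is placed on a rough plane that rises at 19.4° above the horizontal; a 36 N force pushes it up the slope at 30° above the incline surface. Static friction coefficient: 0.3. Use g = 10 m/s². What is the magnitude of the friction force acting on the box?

f ≈ 75.1 N

Axes along / perpendicular to the incline. W sin 19.4° = 106.3 N down-slope; W cos 19.4° = 301.8 N into the surface.
Perpendicular: N = W cos 19.4° − P sin 30° = 301.8 − 18 = 283.8 N.
Along incline: P cos 30° + f = W sin 19.4° (friction acts up-slope) → f = 106.3 − 31.18 = 75.11 N.
|f| = 75.11 N ≤ μN = 85.15 N, so the box is indeed static.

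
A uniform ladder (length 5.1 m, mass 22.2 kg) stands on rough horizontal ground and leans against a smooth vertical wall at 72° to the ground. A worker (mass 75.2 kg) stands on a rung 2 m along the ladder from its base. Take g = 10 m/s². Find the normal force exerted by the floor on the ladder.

ΣF_y = 0: N_floor = 22.2×10 + 75.2×10 = 974 N.

N_floor ≈ 974 N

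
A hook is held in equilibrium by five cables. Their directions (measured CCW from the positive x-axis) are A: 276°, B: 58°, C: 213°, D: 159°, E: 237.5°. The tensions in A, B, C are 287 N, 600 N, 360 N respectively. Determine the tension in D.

Resolve: ΣF_x = 287 cos 276° + 600 cos 58° + 360 cos 213° + T_D cos 159° + T_E cos 237.5° = 0.
        ΣF_y = 287 sin 276° + 600 sin 58° + 360 sin 213° + T_D sin 159° + T_E sin 237.5° = 0.
The known terms sum to (46.03, 27.33) N, so -0.9336 T_D − 0.5373 T_E = -46.03 and 0.3584 T_D − 0.8434 T_E = -27.33.
Solving simultaneously: T_D = 24.63 N, T_E = 42.87 N.

T_D ≈ 24.6 N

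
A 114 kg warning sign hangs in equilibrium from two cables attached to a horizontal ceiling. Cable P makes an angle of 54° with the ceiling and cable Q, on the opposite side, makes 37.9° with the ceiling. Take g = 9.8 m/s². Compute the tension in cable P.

T_P ≈ 882 N

Weight W = 114 × 9.8 = 1117 N acts straight down.
Horizontal: T_P cos 54° = T_Q cos 37.9°  →  T_Q = 0.7449 T_P.
Vertical: T_P sin 54° + T_Q sin 37.9° = 1117.
Substituting the horizontal relation into the vertical equation gives 1.267 T_P = 1117, so T_P = 882 N.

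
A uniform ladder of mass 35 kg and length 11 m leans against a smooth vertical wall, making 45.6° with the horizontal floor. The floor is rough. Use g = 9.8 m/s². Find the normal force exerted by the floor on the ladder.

ΣF_y = 0: N_floor = 35×9.8 = 343 N.

N_floor ≈ 343 N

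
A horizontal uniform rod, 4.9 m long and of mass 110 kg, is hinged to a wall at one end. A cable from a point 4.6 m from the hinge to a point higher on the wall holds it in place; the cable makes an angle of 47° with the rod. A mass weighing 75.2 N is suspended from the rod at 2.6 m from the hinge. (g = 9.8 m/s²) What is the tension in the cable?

T ≈ 843 N

Take torques about the hinge: T sin 47° · 4.6 = 110×9.8×2.45 + 75.2×2.6 = 2836.6 N·m.
So T = 2836.6 / (0.7314 × 4.6) = 843.17 N.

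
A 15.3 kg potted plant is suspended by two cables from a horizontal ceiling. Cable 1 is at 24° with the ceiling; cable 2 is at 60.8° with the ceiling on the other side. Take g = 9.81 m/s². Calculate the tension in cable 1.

T_1 ≈ 73.5 N

Weight W = 15.3 × 9.81 = 150.1 N acts straight down.
Horizontal: T_1 cos 24° = T_2 cos 60.8°  →  T_2 = 1.873 T_1.
Vertical: T_1 sin 24° + T_2 sin 60.8° = 150.1.
Substituting the horizontal relation into the vertical equation gives 2.041 T_1 = 150.1, so T_1 = 73.53 N.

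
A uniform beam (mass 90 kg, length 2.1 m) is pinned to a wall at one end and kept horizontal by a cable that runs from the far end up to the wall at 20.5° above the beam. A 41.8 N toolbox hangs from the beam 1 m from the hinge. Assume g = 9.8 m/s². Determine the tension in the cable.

Take torques about the hinge: T sin 20.5° · 2.1 = 90×9.8×1.05 + 41.8×1 = 967.9 N·m.
So T = 967.9 / (0.3502 × 2.1) = 1316.1 N.

T ≈ 1320 N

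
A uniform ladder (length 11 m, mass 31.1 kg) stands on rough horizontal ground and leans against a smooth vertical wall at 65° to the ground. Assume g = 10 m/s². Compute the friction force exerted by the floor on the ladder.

Torques about the foot: N_wall · 11 sin 65° = 31.1×10×5.5 cos 65° → N_wall = 72.511 N.
ΣF_x = 0: f_floor = N_wall = 72.511 N.

f ≈ 72.5 N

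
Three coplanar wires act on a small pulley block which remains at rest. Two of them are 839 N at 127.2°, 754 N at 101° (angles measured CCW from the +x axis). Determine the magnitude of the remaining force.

Sum the known components: ΣF_x = -651.1 N, ΣF_y = 1408 N.
For equilibrium the remaining force must supply (−ΣF_x, −ΣF_y) = (651.1, -1408) N.
Magnitude = √((651.1)² + (-1408)²) = 1552 N; direction = atan2(-1408, 651.1) = 294.8°.

F ≈ 1550 N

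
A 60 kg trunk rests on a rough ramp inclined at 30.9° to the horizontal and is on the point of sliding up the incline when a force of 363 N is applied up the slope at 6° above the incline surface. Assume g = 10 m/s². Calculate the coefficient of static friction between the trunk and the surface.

On the verge of sliding up the incline, friction is at its maximum μN and acts down the slope.
Perpendicular to incline: N = W cos 30.9° − P sin 6° = 514.8 − 37.94 = 476.9 N.
Along incline: P cos 6° − μN = W sin 30.9° → μ = −(W sin 30.9° − P cos 6°) / N = 0.1109.

μ ≈ 0.111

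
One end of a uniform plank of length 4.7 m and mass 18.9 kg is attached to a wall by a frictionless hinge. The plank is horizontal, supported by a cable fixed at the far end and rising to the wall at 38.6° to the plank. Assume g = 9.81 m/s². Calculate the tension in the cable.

T ≈ 149 N

Take torques about the hinge: T sin 38.6° · 4.7 = 18.9×9.81×2.35 = 435.71 N·m.
So T = 435.71 / (0.6239 × 4.7) = 148.59 N.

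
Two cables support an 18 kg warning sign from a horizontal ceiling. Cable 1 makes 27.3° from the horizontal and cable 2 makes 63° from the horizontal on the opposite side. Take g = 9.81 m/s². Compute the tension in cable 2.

Weight W = 18 × 9.81 = 176.6 N acts straight down.
Horizontal: T_1 cos 27.3° = T_2 cos 63°  →  T_1 = 0.5109 T_2.
Vertical: T_1 sin 27.3° + T_2 sin 63° = 176.6.
Substituting the horizontal relation into the vertical equation gives 1.125 T_2 = 176.6, so T_2 = 156.9 N.

T_2 ≈ 157 N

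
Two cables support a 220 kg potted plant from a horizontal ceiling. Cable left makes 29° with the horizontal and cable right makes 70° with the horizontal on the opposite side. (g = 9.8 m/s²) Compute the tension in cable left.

T_left ≈ 747 N

Weight W = 220 × 9.8 = 2156 N acts straight down.
Horizontal: T_left cos 29° = T_right cos 70°  →  T_right = 2.557 T_left.
Vertical: T_left sin 29° + T_right sin 70° = 2156.
Substituting the horizontal relation into the vertical equation gives 2.888 T_left = 2156, so T_left = 746.6 N.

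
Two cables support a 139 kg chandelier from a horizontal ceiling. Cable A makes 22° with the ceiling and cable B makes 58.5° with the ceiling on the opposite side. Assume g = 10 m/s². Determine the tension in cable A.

T_A ≈ 736 N

Weight W = 139 × 10 = 1390 N acts straight down.
Horizontal: T_A cos 22° = T_B cos 58.5°  →  T_B = 1.775 T_A.
Vertical: T_A sin 22° + T_B sin 58.5° = 1390.
Substituting the horizontal relation into the vertical equation gives 1.888 T_A = 1390, so T_A = 736.4 N.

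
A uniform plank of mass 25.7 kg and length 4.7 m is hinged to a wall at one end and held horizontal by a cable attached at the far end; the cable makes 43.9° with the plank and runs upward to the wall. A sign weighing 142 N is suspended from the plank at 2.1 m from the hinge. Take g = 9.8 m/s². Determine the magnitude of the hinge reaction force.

|H| ≈ 284 N

Take torques about the hinge: T sin 43.9° · 4.7 = 25.7×9.8×2.35 + 142×2.1 = 890.07 N·m.
So T = 890.07 / (0.6934 × 4.7) = 273.11 N.
ΣF_x = 0: H_x = T cos 43.9° = 196.79 N.
ΣF_y = 0: H_y = (25.7×9.8 + 142) − T sin 43.9° = 393.86 − 189.38 = 204.48 N.
|H| = √(H_x² + H_y²) = √((196.79)² + (204.48)²) = 283.8 N.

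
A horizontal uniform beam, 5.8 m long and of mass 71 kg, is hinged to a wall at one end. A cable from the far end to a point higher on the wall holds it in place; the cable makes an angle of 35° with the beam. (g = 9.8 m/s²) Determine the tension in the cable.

Take torques about the hinge: T sin 35° · 5.8 = 71×9.8×2.9 = 2017.8 N·m.
So T = 2017.8 / (0.5736 × 5.8) = 606.55 N.

T ≈ 607 N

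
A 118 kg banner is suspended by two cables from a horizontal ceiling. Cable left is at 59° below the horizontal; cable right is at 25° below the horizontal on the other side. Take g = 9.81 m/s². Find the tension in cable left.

Weight W = 118 × 9.81 = 1158 N acts straight down.
Horizontal: T_left cos 59° = T_right cos 25°  →  T_right = 0.5683 T_left.
Vertical: T_left sin 59° + T_right sin 25° = 1158.
Substituting the horizontal relation into the vertical equation gives 1.097 T_left = 1158, so T_left = 1055 N.

T_left ≈ 1050 N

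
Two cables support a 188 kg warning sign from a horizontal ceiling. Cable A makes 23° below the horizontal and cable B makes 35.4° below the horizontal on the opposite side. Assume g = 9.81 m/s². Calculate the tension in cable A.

T_A ≈ 1770 N

Weight W = 188 × 9.81 = 1844 N acts straight down.
Horizontal: T_A cos 23° = T_B cos 35.4°  →  T_B = 1.129 T_A.
Vertical: T_A sin 23° + T_B sin 35.4° = 1844.
Substituting the horizontal relation into the vertical equation gives 1.045 T_A = 1844, so T_A = 1765 N.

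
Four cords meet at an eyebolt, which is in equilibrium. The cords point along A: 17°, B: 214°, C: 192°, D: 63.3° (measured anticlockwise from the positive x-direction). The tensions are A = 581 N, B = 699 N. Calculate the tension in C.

Resolve: ΣF_x = 581 cos 17° + 699 cos 214° + T_C cos 192° + T_D cos 63.3° = 0.
        ΣF_y = 581 sin 17° + 699 sin 214° + T_C sin 192° + T_D sin 63.3° = 0.
The known terms sum to (-23.88, -221) N, so -0.9781 T_C + 0.4493 T_D = 23.88 and -0.2079 T_C + 0.8934 T_D = 221.
Solving simultaneously: T_C = 99.90 N, T_D = 270.6 N.

T_C ≈ 99.9 N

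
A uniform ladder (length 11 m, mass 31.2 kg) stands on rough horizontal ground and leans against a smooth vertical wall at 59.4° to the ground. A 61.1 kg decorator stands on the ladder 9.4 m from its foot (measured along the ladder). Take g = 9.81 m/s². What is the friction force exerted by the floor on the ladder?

Torques about the foot: N_wall · 11 sin 59.4° = 31.2×9.81×5.5 cos 59.4° + 61.1×9.81×9.4 cos 59.4° → N_wall = 393.42 N.
ΣF_x = 0: f_floor = N_wall = 393.42 N.

f ≈ 393 N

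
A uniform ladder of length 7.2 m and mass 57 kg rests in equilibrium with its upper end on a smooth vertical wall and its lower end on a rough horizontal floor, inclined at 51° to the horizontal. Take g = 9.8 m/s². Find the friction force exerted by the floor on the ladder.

Torques about the foot: N_wall · 7.2 sin 51° = 57×9.8×3.6 cos 51° → N_wall = 226.17 N.
ΣF_x = 0: f_floor = N_wall = 226.17 N.

f ≈ 226 N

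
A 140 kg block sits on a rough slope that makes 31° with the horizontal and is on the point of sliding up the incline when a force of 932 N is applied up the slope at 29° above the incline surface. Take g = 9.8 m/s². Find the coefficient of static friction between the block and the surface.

On the verge of sliding up the incline, friction is at its maximum μN and acts down the slope.
Perpendicular to incline: N = W cos 31° − P sin 29° = 1176 − 451.8 = 724.2 N.
Along incline: P cos 29° − μN = W sin 31° → μ = −(W sin 31° − P cos 29°) / N = 0.1498.

μ ≈ 0.150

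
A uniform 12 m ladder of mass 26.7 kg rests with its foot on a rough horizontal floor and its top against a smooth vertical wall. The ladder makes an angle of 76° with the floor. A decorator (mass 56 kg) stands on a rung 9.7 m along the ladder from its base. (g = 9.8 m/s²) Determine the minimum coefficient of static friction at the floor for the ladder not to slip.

ΣF_y = 0: N_floor = 26.7×9.8 + 56×9.8 = 810.46 N.
Torques about the foot: N_wall · 12 sin 76° = 26.7×9.8×6 cos 76° + 56×9.8×9.7 cos 76° → N_wall = 143.22 N.
ΣF_x = 0: f_floor = N_wall = 143.22 N.
μ_min = f_floor / N_floor = 143.22 / 810.46 = 0.1767.

μ_min ≈ 0.177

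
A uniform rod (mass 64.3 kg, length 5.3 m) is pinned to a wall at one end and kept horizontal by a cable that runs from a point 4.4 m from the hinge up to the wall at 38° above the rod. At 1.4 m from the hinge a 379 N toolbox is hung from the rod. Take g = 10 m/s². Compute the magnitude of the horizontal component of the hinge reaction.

H_x ≈ 650 N

Take torques about the hinge: T sin 38° · 4.4 = 64.3×10×2.65 + 379×1.4 = 2234.6 N·m.
So T = 2234.6 / (0.6157 × 4.4) = 824.89 N.
ΣF_x = 0: H_x = T cos 38° = 650.02 N.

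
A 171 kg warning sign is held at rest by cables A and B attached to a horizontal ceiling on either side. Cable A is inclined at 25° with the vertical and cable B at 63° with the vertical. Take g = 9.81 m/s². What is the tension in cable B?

Angles from the horizontal: cable A is 90° − 25° = 65°, cable B is 90° − 63° = 27°.
Weight W = 171 × 9.81 = 1678 N acts straight down.
Horizontal: T_A cos 65° = T_B cos 27°  →  T_A = 2.108 T_B.
Vertical: T_A sin 65° + T_B sin 27° = 1678.
Substituting the horizontal relation into the vertical equation gives 2.365 T_B = 1678, so T_B = 709.4 N.

T_B ≈ 709 N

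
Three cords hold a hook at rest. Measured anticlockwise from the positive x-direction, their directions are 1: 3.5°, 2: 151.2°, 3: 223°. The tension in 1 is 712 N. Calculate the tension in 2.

Resolve: ΣF_x = 712 cos 3.5° + T_2 cos 151.2° + T_3 cos 223° = 0.
        ΣF_y = 712 sin 3.5° + T_2 sin 151.2° + T_3 sin 223° = 0.
The known terms sum to (710.7, 43.47) N, so -0.8763 T_2 − 0.7314 T_3 = -710.7 and 0.4818 T_2 − 0.6820 T_3 = -43.47.
Solving simultaneously: T_2 = 476.7 N, T_3 = 400.5 N.

T_2 ≈ 477 N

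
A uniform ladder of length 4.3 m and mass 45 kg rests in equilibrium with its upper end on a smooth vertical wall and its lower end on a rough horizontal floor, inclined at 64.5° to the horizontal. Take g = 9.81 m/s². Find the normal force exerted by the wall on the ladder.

N_wall ≈ 105 N

Torques about the foot: N_wall · 4.3 sin 64.5° = 45×9.81×2.15 cos 64.5° → N_wall = 105.28 N.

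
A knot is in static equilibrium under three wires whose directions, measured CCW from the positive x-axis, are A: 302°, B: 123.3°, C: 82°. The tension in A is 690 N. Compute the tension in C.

T_C ≈ 23.7 N

Resolve: ΣF_x = 690 cos 302° + T_B cos 123.3° + T_C cos 82° = 0.
        ΣF_y = 690 sin 302° + T_B sin 123.3° + T_C sin 82° = 0.
The known terms sum to (365.6, -585.2) N, so -0.5490 T_B + 0.1392 T_C = -365.6 and 0.8358 T_B + 0.9903 T_C = 585.2.
Solving simultaneously: T_B = 672 N, T_C = 23.72 N.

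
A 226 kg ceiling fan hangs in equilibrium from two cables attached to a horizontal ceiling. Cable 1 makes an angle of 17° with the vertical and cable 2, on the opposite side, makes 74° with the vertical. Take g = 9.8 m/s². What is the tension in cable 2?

T_2 ≈ 648 N

Angles from the horizontal: cable 1 is 90° − 17° = 73°, cable 2 is 90° − 74° = 16°.
Weight W = 226 × 9.8 = 2215 N acts straight down.
Horizontal: T_1 cos 73° = T_2 cos 16°  →  T_1 = 3.288 T_2.
Vertical: T_1 sin 73° + T_2 sin 16° = 2215.
Substituting the horizontal relation into the vertical equation gives 3.42 T_2 = 2215, so T_2 = 647.6 N.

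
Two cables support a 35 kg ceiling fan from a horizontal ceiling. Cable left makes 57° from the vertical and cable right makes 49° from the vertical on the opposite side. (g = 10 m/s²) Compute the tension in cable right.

Angles from the horizontal: cable left is 90° − 57° = 33°, cable right is 90° − 49° = 41°.
Weight W = 35 × 10 = 350 N acts straight down.
Horizontal: T_left cos 33° = T_right cos 41°  →  T_left = 0.8999 T_right.
Vertical: T_left sin 33° + T_right sin 41° = 350.
Substituting the horizontal relation into the vertical equation gives 1.146 T_right = 350, so T_right = 305.4 N.

T_right ≈ 305 N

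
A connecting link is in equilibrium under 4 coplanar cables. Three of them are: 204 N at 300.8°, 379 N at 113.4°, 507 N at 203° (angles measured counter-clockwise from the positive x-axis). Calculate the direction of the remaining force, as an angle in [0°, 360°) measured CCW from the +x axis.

θ ≈ 2.85°

Sum the known components: ΣF_x = -512.8 N, ΣF_y = -25.5 N.
For equilibrium the remaining force must supply (−ΣF_x, −ΣF_y) = (512.8, 25.5) N.
Magnitude = √((512.8)² + (25.5)²) = 513.4 N; direction = atan2(25.5, 512.8) = 2.8°.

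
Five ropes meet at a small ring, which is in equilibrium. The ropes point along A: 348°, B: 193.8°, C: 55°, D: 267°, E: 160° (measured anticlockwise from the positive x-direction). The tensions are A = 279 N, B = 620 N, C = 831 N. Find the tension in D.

T_D ≈ 519 N

Resolve: ΣF_x = 279 cos 348° + 620 cos 193.8° + 831 cos 55° + T_D cos 267° + T_E cos 160° = 0.
        ΣF_y = 279 sin 348° + 620 sin 193.8° + 831 sin 55° + T_D sin 267° + T_E sin 160° = 0.
The known terms sum to (147.4, 474.8) N, so -0.0523 T_D − 0.9397 T_E = -147.4 and -0.9986 T_D + 0.3420 T_E = -474.8.
Solving simultaneously: T_D = 519.3 N, T_E = 128 N.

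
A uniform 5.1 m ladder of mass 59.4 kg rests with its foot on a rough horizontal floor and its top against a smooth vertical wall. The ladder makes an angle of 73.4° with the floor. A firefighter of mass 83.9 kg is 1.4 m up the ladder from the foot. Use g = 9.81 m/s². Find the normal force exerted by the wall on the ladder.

Torques about the foot: N_wall · 5.1 sin 73.4° = 59.4×9.81×2.55 cos 73.4° + 83.9×9.81×1.4 cos 73.4° → N_wall = 154.21 N.

N_wall ≈ 154 N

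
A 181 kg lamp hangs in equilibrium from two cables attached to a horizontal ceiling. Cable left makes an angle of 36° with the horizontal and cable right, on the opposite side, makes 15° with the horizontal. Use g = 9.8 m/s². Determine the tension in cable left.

T_left ≈ 2200 N

Weight W = 181 × 9.8 = 1774 N acts straight down.
Horizontal: T_left cos 36° = T_right cos 15°  →  T_right = 0.8376 T_left.
Vertical: T_left sin 36° + T_right sin 15° = 1774.
Substituting the horizontal relation into the vertical equation gives 0.8046 T_left = 1774, so T_left = 2205 N.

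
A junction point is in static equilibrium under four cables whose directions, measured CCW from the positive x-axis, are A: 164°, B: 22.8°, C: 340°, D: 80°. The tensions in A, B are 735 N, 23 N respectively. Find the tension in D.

T_D ≈ 36.2 N

Resolve: ΣF_x = 735 cos 164° + 23 cos 22.8° + T_C cos 340° + T_D cos 80° = 0.
        ΣF_y = 735 sin 164° + 23 sin 22.8° + T_C sin 340° + T_D sin 80° = 0.
The known terms sum to (-685.3, 211.5) N, so 0.9397 T_C + 0.1736 T_D = 685.3 and -0.3420 T_C + 0.9848 T_D = -211.5.
Solving simultaneously: T_C = 722.6 N, T_D = 36.19 N.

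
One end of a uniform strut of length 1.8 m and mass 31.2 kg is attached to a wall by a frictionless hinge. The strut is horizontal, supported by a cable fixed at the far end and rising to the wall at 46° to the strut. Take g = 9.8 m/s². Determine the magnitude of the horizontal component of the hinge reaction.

Take torques about the hinge: T sin 46° · 1.8 = 31.2×9.8×0.9 = 275.18 N·m.
So T = 275.18 / (0.7193 × 1.8) = 212.53 N.
ΣF_x = 0: H_x = T cos 46° = 147.63 N.

H_x ≈ 148 N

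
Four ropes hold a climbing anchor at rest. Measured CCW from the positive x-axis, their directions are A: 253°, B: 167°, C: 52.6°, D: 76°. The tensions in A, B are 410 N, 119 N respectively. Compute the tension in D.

T_D ≈ 87 N

Resolve: ΣF_x = 410 cos 253° + 119 cos 167° + T_C cos 52.6° + T_D cos 76° = 0.
        ΣF_y = 410 sin 253° + 119 sin 167° + T_C sin 52.6° + T_D sin 76° = 0.
The known terms sum to (-235.8, -365.3) N, so 0.6074 T_C + 0.2419 T_D = 235.8 and 0.7944 T_C + 0.9703 T_D = 365.3.
Solving simultaneously: T_C = 353.6 N, T_D = 86.98 N.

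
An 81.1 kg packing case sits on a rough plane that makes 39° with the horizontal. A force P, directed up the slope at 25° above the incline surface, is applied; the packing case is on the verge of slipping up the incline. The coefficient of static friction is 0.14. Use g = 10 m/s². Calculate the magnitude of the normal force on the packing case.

N ≈ 368 N

On the verge of sliding up the incline, friction equals μN and acts down the slope.
Perpendicular: N + P sin 25° = W cos 39° = 630.3 N.
Along incline: P cos 25° = W sin 39° + μN  with W sin 39° = 510.4 N.
Solving the pair for P and N: P = 620 N, N = 368.2 N (and f = μN = 51.55 N).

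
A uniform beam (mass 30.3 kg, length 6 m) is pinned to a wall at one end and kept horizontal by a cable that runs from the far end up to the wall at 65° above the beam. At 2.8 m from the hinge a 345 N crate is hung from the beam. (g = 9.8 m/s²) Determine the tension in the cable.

Take torques about the hinge: T sin 65° · 6 = 30.3×9.8×3 + 345×2.8 = 1856.8 N·m.
So T = 1856.8 / (0.9063 × 6) = 341.46 N.

T ≈ 341 N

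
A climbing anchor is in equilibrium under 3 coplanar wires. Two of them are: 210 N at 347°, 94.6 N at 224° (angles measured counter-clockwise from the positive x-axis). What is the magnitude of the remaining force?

Sum the known components: ΣF_x = 136.6 N, ΣF_y = -113 N.
For equilibrium the remaining force must supply (−ΣF_x, −ΣF_y) = (-136.6, 113) N.
Magnitude = √((-136.6)² + (113)²) = 177.2 N; direction = atan2(113, -136.6) = 140.4°.

F ≈ 177 N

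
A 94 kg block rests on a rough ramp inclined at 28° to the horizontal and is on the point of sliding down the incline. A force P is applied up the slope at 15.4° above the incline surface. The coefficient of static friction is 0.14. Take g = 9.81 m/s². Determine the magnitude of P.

On the verge of sliding down the incline, friction equals μN and acts up the slope.
Perpendicular: N + P sin 15.4° = W cos 28° = 814.2 N.
Along incline: P cos 15.4° + μN = W sin 28° with W sin 28° = 432.9 N.
Solving the pair for P and N: P = 344.1 N, N = 722.8 N (and f = μN = 101.2 N).

P ≈ 344 N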